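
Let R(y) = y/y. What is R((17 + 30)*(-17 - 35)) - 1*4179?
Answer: -4178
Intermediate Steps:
R(y) = 1
R((17 + 30)*(-17 - 35)) - 1*4179 = 1 - 1*4179 = 1 - 4179 = -4178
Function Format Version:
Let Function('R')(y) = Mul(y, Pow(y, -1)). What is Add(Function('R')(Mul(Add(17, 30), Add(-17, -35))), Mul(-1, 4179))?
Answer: -4178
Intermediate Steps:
Function('R')(y) = 1
Add(Function('R')(Mul(Add(17, 30), Add(-17, -35))), Mul(-1, 4179)) = Add(1, Mul(-1, 4179)) = Add(1, -4179) = -4178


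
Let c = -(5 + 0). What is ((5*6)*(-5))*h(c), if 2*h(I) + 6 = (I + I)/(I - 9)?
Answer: 2775/7 ≈ 396.43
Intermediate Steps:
c = -5 (c = -1*5 = -5)
h(I) = -3 + I/(-9 + I) (h(I) = -3 + ((I + I)/(I - 9))/2 = -3 + ((2*I)/(-9 + I))/2 = -3 + (2*I/(-9 + I))/2 = -3 + I/(-9 + I))
((5*6)*(-5))*h(c) = ((5*6)*(-5))*((27 - 2*(-5))/(-9 - 5)) = (30*(-5))*((27 + 10)/(-14)) = -(-75)*37/7 = -150*(-37/14) = 2775/7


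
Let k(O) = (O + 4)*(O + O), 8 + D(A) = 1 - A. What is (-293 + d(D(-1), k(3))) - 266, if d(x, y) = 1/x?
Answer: -3355/6 ≈ -559.17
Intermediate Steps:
D(A) = -7 - A (D(A) = -8 + (1 - A) = -7 - A)
k(O) = 2*O*(4 + O) (k(O) = (4 + O)*(2*O) = 2*O*(4 + O))
(-293 + d(D(-1), k(3))) - 266 = (-293 + 1/(-7 - 1*(-1))) - 266 = (-293 + 1/(-7 + 1)) - 266 = (-293 + 1/(-6)) - 266 = (-293 - ⅙) - 266 = -1759/6 - 266 = -3355/6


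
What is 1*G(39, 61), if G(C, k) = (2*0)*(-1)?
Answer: 0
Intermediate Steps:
G(C, k) = 0 (G(C, k) = 0*(-1) = 0)
1*G(39, 61) = 1*0 = 0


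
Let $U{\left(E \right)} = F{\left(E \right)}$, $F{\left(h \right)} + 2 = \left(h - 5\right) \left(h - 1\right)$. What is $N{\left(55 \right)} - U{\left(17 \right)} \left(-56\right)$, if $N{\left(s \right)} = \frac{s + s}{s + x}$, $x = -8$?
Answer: $\frac{500190}{47} \approx 10642.0$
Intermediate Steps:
$F{\left(h \right)} = -2 + \left(-1 + h\right) \left(-5 + h\right)$ ($F{\left(h \right)} = -2 + \left(h - 5\right) \left(h - 1\right) = -2 + \left(-5 + h\right) \left(-1 + h\right) = -2 + \left(-1 + h\right) \left(-5 + h\right)$)
$U{\left(E \right)} = 3 + E^{2} - 6 E$
$N{\left(s \right)} = \frac{2 s}{-8 + s}$ ($N{\left(s \right)} = \frac{s + s}{s - 8} = \frac{2 s}{-8 + s}$)
$N{\left(55 \right)} - U{\left(17 \right)} \left(-56\right) = 2 \cdot 55 \frac{1}{-8 + 55} - \left(3 + 17^{2} - 102\right) \left(-56\right) = 2 \cdot 55 \cdot \frac{1}{47} - \left(3 + 289 - 102\right) \left(-56\right) = 2 \cdot 55 \cdot \frac{1}{47} - 190 \left(-56\right) = \frac{110}{47} - -10640 = \frac{110}{47} + 10640 = \frac{500190}{47}$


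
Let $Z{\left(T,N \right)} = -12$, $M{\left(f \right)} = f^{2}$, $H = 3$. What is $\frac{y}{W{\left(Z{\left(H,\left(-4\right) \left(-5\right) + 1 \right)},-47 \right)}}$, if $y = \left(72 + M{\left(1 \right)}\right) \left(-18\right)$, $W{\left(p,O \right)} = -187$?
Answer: $\frac{1314}{187} \approx 7.0267$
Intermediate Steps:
$y = -1314$ ($y = \left(72 + 1^{2}\right) \left(-18\right) = \left(72 + 1\right) \left(-18\right) = 73 \left(-18\right) = -1314$)
$\frac{y}{W{\left(Z{\left(H,\left(-4\right) \left(-5\right) + 1 \right)},-47 \right)}} = - \frac{1314}{-187} = \left(-1314\right) \left(- \frac{1}{187}\right) = \frac{1314}{187}$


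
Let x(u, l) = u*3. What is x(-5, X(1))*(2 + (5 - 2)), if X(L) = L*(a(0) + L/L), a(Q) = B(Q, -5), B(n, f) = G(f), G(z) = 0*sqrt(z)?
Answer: -75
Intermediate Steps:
G(z) = 0
B(n, f) = 0
a(Q) = 0
X(L) = L (X(L) = L*(0 + L/L) = L*(0 + 1) = L*1 = L)
x(u, l) = 3*u
x(-5, X(1))*(2 + (5 - 2)) = (3*(-5))*(2 + (5 - 2)) = -15*(2 + 3) = -15*5 = -75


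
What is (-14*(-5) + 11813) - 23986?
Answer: -12103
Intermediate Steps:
(-14*(-5) + 11813) - 23986 = (70 + 11813) - 23986 = 11883 - 23986 = -12103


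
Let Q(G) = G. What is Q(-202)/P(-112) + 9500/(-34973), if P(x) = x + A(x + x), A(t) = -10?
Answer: 2952773/2133353 ≈ 1.3841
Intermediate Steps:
P(x) = -10 + x (P(x) = x - 10 = -10 + x)
Q(-202)/P(-112) + 9500/(-34973) = -202/(-10 - 112) + 9500/(-34973) = -202/(-122) + 9500*(-1/34973) = -202*(-1/122) - 9500/34973 = 101/61 - 9500/34973 = 2952773/2133353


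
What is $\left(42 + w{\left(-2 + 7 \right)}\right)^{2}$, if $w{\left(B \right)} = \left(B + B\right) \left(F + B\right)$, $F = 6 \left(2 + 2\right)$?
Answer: $110224$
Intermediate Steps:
$F = 24$ ($F = 6 \cdot 4 = 24$)
$w{\left(B \right)} = 2 B \left(24 + B\right)$ ($w{\left(B \right)} = \left(B + B\right) \left(24 + B\right) = 2 B \left(24 + B\right)$)
$\left(42 + w{\left(-2 + 7 \right)}\right)^{2} = \left(42 + 2 \left(-2 + 7\right) \left(24 + \left(-2 + 7\right)\right)\right)^{2} = \left(42 + 2 \cdot 5 \left(24 + 5\right)\right)^{2} = \left(42 + 2 \cdot 5 \cdot 29\right)^{2} = \left(42 + 290\right)^{2} = 332^{2} = 110224$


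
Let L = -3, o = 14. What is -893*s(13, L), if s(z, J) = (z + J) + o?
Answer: -21432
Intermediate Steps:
s(z, J) = 14 + J + z (s(z, J) = (z + J) + 14 = (J + z) + 14 = 14 + J + z)
-893*s(13, L) = -893*(14 - 3 + 13) = -893*24 = -21432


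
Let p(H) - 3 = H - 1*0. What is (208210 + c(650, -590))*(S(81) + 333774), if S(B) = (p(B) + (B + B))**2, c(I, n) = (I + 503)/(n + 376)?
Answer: 8783950628115/107 ≈ 8.2093e+10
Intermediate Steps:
p(H) = 3 + H (p(H) = 3 + (H - 1*0) = 3 + (H + 0) = 3 + H)
c(I, n) = (503 + I)/(376 + n)
S(B) = (3 + 3*B)**2 (S(B) = ((3 + B) + (B + B))**2 = ((3 + B) + 2*B)**2 = (3 + 3*B)**2)
(208210 + c(650, -590))*(S(81) + 333774) = (208210 + (503 + 650)/(376 - 590))*(9*(1 + 81)**2 + 333774) = (208210 + 1153/(-214))*(9*82**2 + 333774) = (208210 - 1/214*1153)*(9*6724 + 333774) = (208210 - 1153/214)*(60516 + 333774) = (44555787/214)*394290 = 8783950628115/107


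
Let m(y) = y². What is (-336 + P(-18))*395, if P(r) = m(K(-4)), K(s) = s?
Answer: -126400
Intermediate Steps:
P(r) = 16 (P(r) = (-4)² = 16)
(-336 + P(-18))*395 = (-336 + 16)*395 = -320*395 = -126400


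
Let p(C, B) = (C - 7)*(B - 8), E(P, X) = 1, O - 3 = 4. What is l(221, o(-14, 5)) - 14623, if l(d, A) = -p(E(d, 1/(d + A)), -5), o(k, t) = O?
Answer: -14701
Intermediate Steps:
O = 7 (O = 3 + 4 = 7)
p(C, B) = (-8 + B)*(-7 + C) (p(C, B) = (-7 + C)*(-8 + B) = (-8 + B)*(-7 + C))
o(k, t) = 7
l(d, A) = -78 (l(d, A) = -(56 - 8*1 - 7*(-5) - 5*1) = -(56 - 8 + 35 - 5) = -1*78 = -78)
l(221, o(-14, 5)) - 14623 = -78 - 14623 = -14701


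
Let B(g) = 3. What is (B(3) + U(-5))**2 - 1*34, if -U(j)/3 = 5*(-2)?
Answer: 1055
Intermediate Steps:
U(j) = 30 (U(j) = -15*(-2) = -3*(-10) = 30)
(B(3) + U(-5))**2 - 1*34 = (3 + 30)**2 - 1*34 = 33**2 - 34 = 1089 - 34 = 1055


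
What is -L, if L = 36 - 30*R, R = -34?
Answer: -1056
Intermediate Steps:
L = 1056 (L = 36 - 30*(-34) = 36 + 1020 = 1056)
-L = -1*1056 = -1056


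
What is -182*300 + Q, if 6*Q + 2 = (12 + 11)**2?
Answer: -327073/6 ≈ -54512.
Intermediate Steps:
Q = 527/6 (Q = -1/3 + (12 + 11)**2/6 = -1/3 + (1/6)*23**2 = -1/3 + (1/6)*529 = -1/3 + 529/6 = 527/6 ≈ 87.833)
-182*300 + Q = -182*300 + 527/6 = -54600 + 527/6 = -327073/6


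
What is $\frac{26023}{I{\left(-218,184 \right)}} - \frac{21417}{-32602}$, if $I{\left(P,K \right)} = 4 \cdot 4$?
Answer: $\frac{424372259}{260816} \approx 1627.1$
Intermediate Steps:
$I{\left(P,K \right)} = 16$
$\frac{26023}{I{\left(-218,184 \right)}} - \frac{21417}{-32602} = \frac{26023}{16} - \frac{21417}{-32602} = 26023 \cdot \frac{1}{16} - - \frac{21417}{32602} = \frac{26023}{16} + \frac{21417}{32602} = \frac{424372259}{260816}$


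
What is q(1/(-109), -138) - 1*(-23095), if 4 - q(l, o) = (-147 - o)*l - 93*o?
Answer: 1118876/109 ≈ 10265.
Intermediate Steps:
q(l, o) = 4 + 93*o - l*(-147 - o) (q(l, o) = 4 - ((-147 - o)*l - 93*o) = 4 - (l*(-147 - o) - 93*o) = 4 - (-93*o + l*(-147 - o)) = 4 + (93*o - l*(-147 - o)) = 4 + 93*o - l*(-147 - o))
q(1/(-109), -138) - 1*(-23095) = (4 + 93*(-138) + 147/(-109) - 138/(-109)) - 1*(-23095) = (4 - 12834 + 147*(-1/109) - 1/109*(-138)) + 23095 = (4 - 12834 - 147/109 + 138/109) + 23095 = -1398479/109 + 23095 = 1118876/109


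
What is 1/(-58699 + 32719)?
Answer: -1/25980 ≈ -3.8491e-5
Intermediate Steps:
1/(-58699 + 32719) = 1/(-25980) = -1/25980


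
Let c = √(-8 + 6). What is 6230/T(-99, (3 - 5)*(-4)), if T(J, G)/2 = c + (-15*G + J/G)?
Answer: -26390280/1121609 - 199360*I*√2/1121609 ≈ -23.529 - 0.25137*I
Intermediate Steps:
c = I*√2 (c = √(-2) = I*√2 ≈ 1.4142*I)
T(J, G) = -30*G + 2*I*√2 + 2*J/G (T(J, G) = 2*(I*√2 + (-15*G + J/G)) = 2*(-15*G + I*√2 + J/G) = -30*G + 2*I*√2 + 2*J/G)
6230/T(-99, (3 - 5)*(-4)) = 6230/(-30*(3 - 5)*(-4) + 2*I*√2 + 2*(-99)/((3 - 5)*(-4))) = 6230/(-(-60)*(-4) + 2*I*√2 + 2*(-99)/(-2*(-4))) = 6230/(-30*8 + 2*I*√2 + 2*(-99)/8) = 6230/(-240 + 2*I*√2 + 2*(-99)*(⅛)) = 6230/(-240 + 2*I*√2 - 99/4) = 6230/(-1059/4 + 2*I*√2)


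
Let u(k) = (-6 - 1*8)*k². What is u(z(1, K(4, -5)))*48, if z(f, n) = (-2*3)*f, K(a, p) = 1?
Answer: -24192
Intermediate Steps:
z(f, n) = -6*f
u(k) = -14*k² (u(k) = (-6 - 8)*k² = -14*k²)
u(z(1, K(4, -5)))*48 = -14*(-6*1)²*48 = -14*(-6)²*48 = -14*36*48 = -504*48 = -24192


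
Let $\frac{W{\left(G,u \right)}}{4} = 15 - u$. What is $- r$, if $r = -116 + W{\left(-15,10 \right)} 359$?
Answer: $-7064$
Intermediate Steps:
$W{\left(G,u \right)} = 60 - 4 u$ ($W{\left(G,u \right)} = 4 \left(15 - u\right) = 60 - 4 u$)
$r = 7064$ ($r = -116 + \left(60 - 40\right) 359 = -116 + 20 \cdot 359 = -116 + 7180 = 7064$)
$- r = \left(-1\right) 7064 = -7064$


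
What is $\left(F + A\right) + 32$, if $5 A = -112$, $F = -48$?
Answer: $- \frac{192}{5} \approx -38.4$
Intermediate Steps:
$A = - \frac{112}{5}$ ($A = \frac{1}{5} \left(-112\right) = - \frac{112}{5} \approx -22.4$)
$\left(F + A\right) + 32 = \left(-48 - \frac{112}{5}\right) + 32 = - \frac{352}{5} + 32 = - \frac{192}{5}$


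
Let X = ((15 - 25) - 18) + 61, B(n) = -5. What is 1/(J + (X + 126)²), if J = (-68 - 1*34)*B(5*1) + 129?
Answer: 1/25920 ≈ 3.8580e-5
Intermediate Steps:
X = 33 (X = (-10 - 18) + 61 = -28 + 61 = 33)
J = 639 (J = (-68 - 1*34)*(-5) + 129 = (-68 - 34)*(-5) + 129 = -102*(-5) + 129 = 510 + 129 = 639)
1/(J + (X + 126)²) = 1/(639 + (33 + 126)²) = 1/(639 + 159²) = 1/(639 + 25281) = 1/25920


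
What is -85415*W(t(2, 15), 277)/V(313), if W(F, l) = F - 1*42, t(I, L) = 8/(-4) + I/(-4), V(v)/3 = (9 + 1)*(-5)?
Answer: -1520387/60 ≈ -25340.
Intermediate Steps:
V(v) = -150 (V(v) = 3*((9 + 1)*(-5)) = 3*(10*(-5)) = 3*(-50) = -150)
t(I, L) = -2 - I/4 (t(I, L) = 8*(-¼) + I*(-¼) = -2 - I/4)
W(F, l) = -42 + F (W(F, l) = F - 42 = -42 + F)
-85415*W(t(2, 15), 277)/V(313) = -85415/((-150/(-42 + (-2 - ¼*2)))) = -85415/((-150/(-42 + (-2 - ½)))) = -85415/((-150/(-42 - 5/2))) = -85415/((-150/(-89/2))) = -85415/((-150*(-2/89))) = -85415/300/89 = -85415*89/300 = -1520387/60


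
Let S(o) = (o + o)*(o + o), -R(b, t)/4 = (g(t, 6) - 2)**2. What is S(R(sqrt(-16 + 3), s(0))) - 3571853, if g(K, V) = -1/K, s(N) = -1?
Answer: -3571789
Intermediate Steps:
R(b, t) = -4*(-2 - 1/t)**2 (R(b, t) = -4*(-1/t - 2)**2 = -4*(-2 - 1/t)**2)
S(o) = 4*o**2 (S(o) = (2*o)*(2*o) = 4*o**2)
S(R(sqrt(-16 + 3), s(0))) - 3571853 = 4*(-4*(1 + 2*(-1))**2/(-1)**2)**2 - 3571853 = 4*(-4*1*(1 - 2)**2)**2 - 3571853 = 4*(-4*1*(-1)**2)**2 - 3571853 = 4*(-4*1*1)**2 - 3571853 = 4*(-4)**2 - 3571853 = 4*16 - 3571853 = 64 - 3571853 = -3571789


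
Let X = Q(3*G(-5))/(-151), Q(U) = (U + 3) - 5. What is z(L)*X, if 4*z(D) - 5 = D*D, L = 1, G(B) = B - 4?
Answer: 87/302 ≈ 0.28808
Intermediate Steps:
G(B) = -4 + B
Q(U) = -2 + U (Q(U) = (3 + U) - 5 = -2 + U)
z(D) = 5/4 + D²/4 (z(D) = 5/4 + (D*D)/4 = 5/4 + D²/4)
X = 29/151 (X = (-2 + 3*(-4 - 5))/(-151) = (-2 + 3*(-9))*(-1/151) = (-2 - 27)*(-1/151) = -29*(-1/151) = 29/151 ≈ 0.19205)
z(L)*X = (5/4 + (¼)*1²)*(29/151) = (5/4 + (¼)*1)*(29/151) = (5/4 + ¼)*(29/151) = (3/2)*(29/151) = 87/302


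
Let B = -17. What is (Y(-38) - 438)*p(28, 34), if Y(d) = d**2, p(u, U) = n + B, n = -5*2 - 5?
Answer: -32192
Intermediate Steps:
n = -15 (n = -10 - 5 = -15)
p(u, U) = -32 (p(u, U) = -15 - 17 = -32)
(Y(-38) - 438)*p(28, 34) = ((-38)**2 - 438)*(-32) = (1444 - 438)*(-32) = 1006*(-32) = -32192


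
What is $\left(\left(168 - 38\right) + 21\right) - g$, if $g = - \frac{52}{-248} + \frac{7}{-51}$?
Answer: $\frac{477233}{3162} \approx 150.93$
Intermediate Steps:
$g = \frac{229}{3162}$ ($g = \left(-52\right) \left(- \frac{1}{248}\right) + 7 \left(- \frac{1}{51}\right) = \frac{13}{62} - \frac{7}{51} = \frac{229}{3162} \approx 0.072423$)
$\left(\left(168 - 38\right) + 21\right) - g = \left(\left(168 - 38\right) + 21\right) - \frac{229}{3162} = \left(130 + 21\right) - \frac{229}{3162} = 151 - \frac{229}{3162} = \frac{477233}{3162}$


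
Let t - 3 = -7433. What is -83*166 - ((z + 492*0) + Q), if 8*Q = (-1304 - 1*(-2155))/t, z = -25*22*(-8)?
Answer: -1080499469/59440 ≈ -18178.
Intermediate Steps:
t = -7430 (t = 3 - 7433 = -7430)
z = 4400 (z = -550*(-8) = 4400)
Q = -851/59440 (Q = ((-1304 - 1*(-2155))/(-7430))/8 = ((-1304 + 2155)*(-1/7430))/8 = (851*(-1/7430))/8 = (1/8)*(-851/7430) = -851/59440 ≈ -0.014317)
-83*166 - ((z + 492*0) + Q) = -83*166 - ((4400 + 492*0) - 851/59440) = -13778 - ((4400 + 0) - 851/59440) = -13778 - (4400 - 851/59440) = -13778 - 1*261535149/59440 = -13778 - 261535149/59440 = -1080499469/59440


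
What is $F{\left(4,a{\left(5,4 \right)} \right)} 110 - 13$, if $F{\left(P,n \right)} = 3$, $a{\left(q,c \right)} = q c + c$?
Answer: $317$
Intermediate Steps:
$a{\left(q,c \right)} = c + c q$ ($a{\left(q,c \right)} = c q + c = c + c q$)
$F{\left(4,a{\left(5,4 \right)} \right)} 110 - 13 = 3 \cdot 110 - 13 = 330 - 13 = 317$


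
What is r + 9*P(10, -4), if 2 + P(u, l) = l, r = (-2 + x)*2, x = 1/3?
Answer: -172/3 ≈ -57.333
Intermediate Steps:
x = ⅓ ≈ 0.33333
r = -10/3 (r = (-2 + ⅓)*2 = -5/3*2 = -10/3 ≈ -3.3333)
P(u, l) = -2 + l
r + 9*P(10, -4) = -10/3 + 9*(-2 - 4) = -10/3 + 9*(-6) = -10/3 - 54 = -172/3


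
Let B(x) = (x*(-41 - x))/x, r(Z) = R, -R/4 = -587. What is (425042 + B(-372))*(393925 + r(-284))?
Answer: 168563834829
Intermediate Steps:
R = 2348 (R = -4*(-587) = 2348)
r(Z) = 2348
B(x) = -41 - x
(425042 + B(-372))*(393925 + r(-284)) = (425042 + (-41 - 1*(-372)))*(393925 + 2348) = (425042 + (-41 + 372))*396273 = (425042 + 331)*396273 = 425373*396273 = 168563834829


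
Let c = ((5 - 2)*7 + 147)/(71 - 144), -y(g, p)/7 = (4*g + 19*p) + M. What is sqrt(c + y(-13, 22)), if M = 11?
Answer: 7*I*sqrt(287255)/73 ≈ 51.394*I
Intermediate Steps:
y(g, p) = -77 - 133*p - 28*g (y(g, p) = -7*((4*g + 19*p) + 11) = -7*(11 + 4*g + 19*p) = -77 - 133*p - 28*g)
c = -168/73 (c = (3*7 + 147)/(-73) = (21 + 147)*(-1/73) = 168*(-1/73) = -168/73 ≈ -2.3014)
sqrt(c + y(-13, 22)) = sqrt(-168/73 + (-77 - 133*22 - 28*(-13))) = sqrt(-168/73 + (-77 - 2926 + 364)) = sqrt(-168/73 - 2639) = sqrt(-192815/73) = 7*I*sqrt(287255)/73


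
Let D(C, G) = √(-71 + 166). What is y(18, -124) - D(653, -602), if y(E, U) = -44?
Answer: -44 - √95 ≈ -53.747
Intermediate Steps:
D(C, G) = √95
y(18, -124) - D(653, -602) = -44 - √95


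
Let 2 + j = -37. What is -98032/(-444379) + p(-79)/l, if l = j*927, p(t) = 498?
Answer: 85201286/411939333 ≈ 0.20683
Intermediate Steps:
j = -39 (j = -2 - 37 = -39)
l = -36153 (l = -39*927 = -36153)
-98032/(-444379) + p(-79)/l = -98032/(-444379) + 498/(-36153) = -98032*(-1/444379) + 498*(-1/36153) = 98032/444379 - 166/12051 = 85201286/411939333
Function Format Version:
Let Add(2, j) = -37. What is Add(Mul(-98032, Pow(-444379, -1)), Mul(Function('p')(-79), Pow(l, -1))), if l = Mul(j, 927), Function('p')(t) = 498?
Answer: Rational(85201286, 411939333) ≈ 0.20683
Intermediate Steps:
j = -39 (j = Add(-2, -37) = -39)
l = -36153 (l = Mul(-39, 927) = -36153)
Add(Mul(-98032, Pow(-444379, -1)), Mul(Function('p')(-79), Pow(l, -1))) = Add(Mul(-98032, Pow(-444379, -1)), Mul(498, Pow(-36153, -1))) = Add(Mul(-98032, Rational(-1, 444379)), Mul(498, Rational(-1, 36153))) = Add(Rational(98032, 444379), Rational(-166, 12051)) = Rational(85201286, 411939333)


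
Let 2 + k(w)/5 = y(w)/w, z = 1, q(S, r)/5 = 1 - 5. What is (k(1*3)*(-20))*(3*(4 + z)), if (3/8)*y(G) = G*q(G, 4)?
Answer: 83000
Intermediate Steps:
q(S, r) = -20 (q(S, r) = 5*(1 - 5) = 5*(-4) = -20)
y(G) = -160*G/3 (y(G) = 8*(G*(-20))/3 = 8*(-20*G)/3 = -160*G/3)
k(w) = -830/3 (k(w) = -10 + 5*((-160*w/3)/w) = -10 + 5*(-160/3) = -10 - 800/3 = -830/3)
(k(1*3)*(-20))*(3*(4 + z)) = (-830/3*(-20))*(3*(4 + 1)) = 16600*(3*5)/3 = (16600/3)*15 = 83000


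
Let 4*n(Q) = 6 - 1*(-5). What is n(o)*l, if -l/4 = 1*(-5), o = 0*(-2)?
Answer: 55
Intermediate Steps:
o = 0
n(Q) = 11/4 (n(Q) = (6 - 1*(-5))/4 = (6 + 5)/4 = (1/4)*11 = 11/4)
l = 20 (l = -4*(-5) = 20)
n(o)*l = (11/4)*20 = 55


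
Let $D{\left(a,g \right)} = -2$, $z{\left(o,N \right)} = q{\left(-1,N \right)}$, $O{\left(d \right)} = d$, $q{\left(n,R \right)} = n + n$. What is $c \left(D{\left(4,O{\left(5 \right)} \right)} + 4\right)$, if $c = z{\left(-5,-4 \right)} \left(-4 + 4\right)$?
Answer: $0$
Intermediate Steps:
$q{\left(n,R \right)} = 2 n$
$z{\left(o,N \right)} = -2$ ($z{\left(o,N \right)} = 2 \left(-1\right) = -2$)
$c = 0$ ($c = - 2 \left(-4 + 4\right) = \left(-2\right) 0 = 0$)
$c \left(D{\left(4,O{\left(5 \right)} \right)} + 4\right) = 0 \left(-2 + 4\right) = 0 \cdot 2 = 0$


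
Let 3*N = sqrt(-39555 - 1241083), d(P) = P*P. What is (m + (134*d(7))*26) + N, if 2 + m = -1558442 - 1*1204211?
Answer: -2591939 + I*sqrt(1280638)/3 ≈ -2.5919e+6 + 377.22*I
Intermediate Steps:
d(P) = P**2
m = -2762655 (m = -2 + (-1558442 - 1*1204211) = -2 + (-1558442 - 1204211) = -2 - 2762653 = -2762655)
N = I*sqrt(1280638)/3 (N = sqrt(-39555 - 1241083)/3 = sqrt(-1280638)/3 = (I*sqrt(1280638))/3 = I*sqrt(1280638)/3 ≈ 377.22*I)
(m + (134*d(7))*26) + N = (-2762655 + (134*7**2)*26) + I*sqrt(1280638)/3 = (-2762655 + (134*49)*26) + I*sqrt(1280638)/3 = (-2762655 + 6566*26) + I*sqrt(1280638)/3 = (-2762655 + 170716) + I*sqrt(1280638)/3 = -2591939 + I*sqrt(1280638)/3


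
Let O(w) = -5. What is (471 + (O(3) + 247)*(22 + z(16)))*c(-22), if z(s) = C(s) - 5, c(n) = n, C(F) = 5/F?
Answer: -410135/4 ≈ -1.0253e+5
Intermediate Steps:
z(s) = -5 + 5/s (z(s) = 5/s - 5 = -5 + 5/s)
(471 + (O(3) + 247)*(22 + z(16)))*c(-22) = (471 + (-5 + 247)*(22 + (-5 + 5/16)))*(-22) = (471 + 242*(22 + (-5 + 5*(1/16))))*(-22) = (471 + 242*(22 + (-5 + 5/16)))*(-22) = (471 + 242*(22 - 75/16))*(-22) = (471 + 242*(277/16))*(-22) = (471 + 33517/8)*(-22) = (37285/8)*(-22) = -410135/4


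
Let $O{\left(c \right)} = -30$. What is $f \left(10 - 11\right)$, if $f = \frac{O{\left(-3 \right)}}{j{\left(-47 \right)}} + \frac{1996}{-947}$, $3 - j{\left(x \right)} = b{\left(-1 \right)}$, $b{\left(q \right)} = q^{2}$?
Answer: $\frac{16201}{947} \approx 17.108$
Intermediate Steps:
$j{\left(x \right)} = 2$ ($j{\left(x \right)} = 3 - \left(-1\right)^{2} = 3 - 1 = 2$)
$f = - \frac{16201}{947}$ ($f = - \frac{30}{2} + \frac{1996}{-947} = \left(-30\right) \frac{1}{2} + 1996 \left(- \frac{1}{947}\right) = -15 - \frac{1996}{947} = - \frac{16201}{947} \approx -17.108$)
$f \left(10 - 11\right) = - \frac{16201 \left(10 - 11\right)}{947} = \left(- \frac{16201}{947}\right) \left(-1\right) = \frac{16201}{947}$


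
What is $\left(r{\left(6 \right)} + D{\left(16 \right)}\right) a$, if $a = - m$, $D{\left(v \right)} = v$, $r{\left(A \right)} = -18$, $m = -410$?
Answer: $-820$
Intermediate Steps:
$a = 410$ ($a = \left(-1\right) \left(-410\right) = 410$)
$\left(r{\left(6 \right)} + D{\left(16 \right)}\right) a = \left(-18 + 16\right) 410 = \left(-2\right) 410 = -820$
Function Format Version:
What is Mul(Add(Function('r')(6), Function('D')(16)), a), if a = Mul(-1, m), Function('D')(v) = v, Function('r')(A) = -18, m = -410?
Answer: -820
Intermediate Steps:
a = 410 (a = Mul(-1, -410) = 410)
Mul(Add(Function('r')(6), Function('D')(16)), a) = Mul(Add(-18, 16), 410) = Mul(-2, 410) = -820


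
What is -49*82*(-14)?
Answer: 56252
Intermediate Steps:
-49*82*(-14) = -4018*(-14) = 56252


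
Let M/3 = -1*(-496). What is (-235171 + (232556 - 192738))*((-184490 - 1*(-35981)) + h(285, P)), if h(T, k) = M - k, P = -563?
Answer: 28611009674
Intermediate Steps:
M = 1488 (M = 3*(-1*(-496)) = 3*496 = 1488)
h(T, k) = 1488 - k
(-235171 + (232556 - 192738))*((-184490 - 1*(-35981)) + h(285, P)) = (-235171 + (232556 - 192738))*((-184490 - 1*(-35981)) + (1488 - 1*(-563))) = (-235171 + 39818)*((-184490 + 35981) + (1488 + 563)) = -195353*(-148509 + 2051) = -195353*(-146458) = 28611009674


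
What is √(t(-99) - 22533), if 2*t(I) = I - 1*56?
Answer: I*√90442/2 ≈ 150.37*I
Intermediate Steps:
t(I) = -28 + I/2 (t(I) = (I - 1*56)/2 = (I - 56)/2 = (-56 + I)/2 = -28 + I/2)
√(t(-99) - 22533) = √((-28 + (½)*(-99)) - 22533) = √((-28 - 99/2) - 22533) = √(-155/2 - 22533) = √(-45221/2) = I*√90442/2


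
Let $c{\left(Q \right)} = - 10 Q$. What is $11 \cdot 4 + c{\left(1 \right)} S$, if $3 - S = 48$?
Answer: $494$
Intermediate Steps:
$S = -45$ ($S = 3 - 48 = -45$)
$11 \cdot 4 + c{\left(1 \right)} S = 11 \cdot 4 + \left(-10\right) 1 \left(-45\right) = 44 - -450 = 44 + 450 = 494$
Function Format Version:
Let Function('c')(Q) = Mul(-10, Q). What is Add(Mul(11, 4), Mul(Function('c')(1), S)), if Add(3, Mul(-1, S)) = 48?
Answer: 494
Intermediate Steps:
S = -45 (S = Add(3, Mul(-1, 48)) = Add(3, -48) = -45)
Add(Mul(11, 4), Mul(Function('c')(1), S)) = Add(Mul(11, 4), Mul(Mul(-10, 1), -45)) = Add(44, Mul(-10, -45)) = Add(44, 450) = 494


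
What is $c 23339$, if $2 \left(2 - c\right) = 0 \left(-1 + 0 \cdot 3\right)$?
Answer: $46678$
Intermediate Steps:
$c = 2$ ($c = 2 - \frac{0 \left(-1 + 0 \cdot 3\right)}{2} = 2 - \frac{0 \left(-1 + 0\right)}{2} = 2 - \frac{0 \left(-1\right)}{2} = 2 - 0 = 2 + 0 = 2$)
$c 23339 = 2 \cdot 23339 = 46678$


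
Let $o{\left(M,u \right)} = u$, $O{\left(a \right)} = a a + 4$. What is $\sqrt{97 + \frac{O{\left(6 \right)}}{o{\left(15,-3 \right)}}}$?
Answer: $\frac{\sqrt{753}}{3} \approx 9.1469$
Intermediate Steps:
$O{\left(a \right)} = 4 + a^{2}$ ($O{\left(a \right)} = a^{2} + 4 = 4 + a^{2}$)
$\sqrt{97 + \frac{O{\left(6 \right)}}{o{\left(15,-3 \right)}}} = \sqrt{97 + \frac{4 + 6^{2}}{-3}} = \sqrt{97 + \left(4 + 36\right) \left(- \frac{1}{3}\right)} = \sqrt{97 + 40 \left(- \frac{1}{3}\right)} = \sqrt{97 - \frac{40}{3}} = \sqrt{\frac{251}{3}} = \frac{\sqrt{753}}{3}$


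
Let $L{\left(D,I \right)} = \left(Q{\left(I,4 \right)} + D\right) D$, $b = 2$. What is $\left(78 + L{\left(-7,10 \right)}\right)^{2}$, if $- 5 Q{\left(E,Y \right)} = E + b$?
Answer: $\frac{516961}{25} \approx 20678.0$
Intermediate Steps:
$Q{\left(E,Y \right)} = - \frac{2}{5} - \frac{E}{5}$ ($Q{\left(E,Y \right)} = - \frac{E + 2}{5} = - \frac{2 + E}{5} = - \frac{2}{5} - \frac{E}{5}$)
$L{\left(D,I \right)} = D \left(- \frac{2}{5} + D - \frac{I}{5}\right)$ ($L{\left(D,I \right)} = \left(\left(- \frac{2}{5} - \frac{I}{5}\right) + D\right) D = \left(- \frac{2}{5} + D - \frac{I}{5}\right) D = D \left(- \frac{2}{5} + D - \frac{I}{5}\right)$)
$\left(78 + L{\left(-7,10 \right)}\right)^{2} = \left(78 + \frac{1}{5} \left(-7\right) \left(-2 - 10 + 5 \left(-7\right)\right)\right)^{2} = \left(78 + \frac{1}{5} \left(-7\right) \left(-2 - 10 - 35\right)\right)^{2} = \left(78 + \frac{1}{5} \left(-7\right) \left(-47\right)\right)^{2} = \left(78 + \frac{329}{5}\right)^{2} = \left(\frac{719}{5}\right)^{2} = \frac{516961}{25}$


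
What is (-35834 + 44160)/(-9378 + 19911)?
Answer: 8326/10533 ≈ 0.79047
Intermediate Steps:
(-35834 + 44160)/(-9378 + 19911) = 8326/10533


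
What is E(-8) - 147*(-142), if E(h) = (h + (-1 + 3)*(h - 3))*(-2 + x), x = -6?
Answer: 21114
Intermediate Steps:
E(h) = 48 - 24*h (E(h) = (h + (-1 + 3)*(h - 3))*(-2 - 6) = (h + 2*(-3 + h))*(-8) = (h + (-6 + 2*h))*(-8) = (-6 + 3*h)*(-8) = 48 - 24*h)
E(-8) - 147*(-142) = (48 - 24*(-8)) - 147*(-142) = (48 + 192) + 20874 = 240 + 20874 = 21114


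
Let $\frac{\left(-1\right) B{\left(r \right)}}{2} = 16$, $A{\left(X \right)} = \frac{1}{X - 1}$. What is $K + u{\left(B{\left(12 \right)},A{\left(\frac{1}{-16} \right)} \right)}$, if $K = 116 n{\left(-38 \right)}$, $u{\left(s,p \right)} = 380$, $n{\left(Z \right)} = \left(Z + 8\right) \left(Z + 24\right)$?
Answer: $49100$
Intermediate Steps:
$A{\left(X \right)} = \frac{1}{-1 + X}$
$n{\left(Z \right)} = \left(8 + Z\right) \left(24 + Z\right)$
$B{\left(r \right)} = -32$ ($B{\left(r \right)} = \left(-2\right) 16 = -32$)
$K = 48720$ ($K = 116 \left(192 + \left(-38\right)^{2} + 32 \left(-38\right)\right) = 116 \left(192 + 1444 - 1216\right) = 116 \cdot 420 = 48720$)
$K + u{\left(B{\left(12 \right)},A{\left(\frac{1}{-16} \right)} \right)} = 48720 + 380 = 49100$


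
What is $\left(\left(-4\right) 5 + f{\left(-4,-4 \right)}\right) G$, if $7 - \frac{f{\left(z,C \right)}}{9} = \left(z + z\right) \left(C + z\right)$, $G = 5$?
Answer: $-2665$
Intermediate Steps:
$f{\left(z,C \right)} = 63 - 18 z \left(C + z\right)$ ($f{\left(z,C \right)} = 63 - 9 \left(z + z\right) \left(C + z\right) = 63 - 9 \cdot 2 z \left(C + z\right) = 63 - 18 z \left(C + z\right)$)
$\left(\left(-4\right) 5 + f{\left(-4,-4 \right)}\right) G = \left(\left(-4\right) 5 - \left(-63 + 288 + 288\right)\right) 5 = \left(-20 - 513\right) 5 = \left(-533\right) 5 = -2665$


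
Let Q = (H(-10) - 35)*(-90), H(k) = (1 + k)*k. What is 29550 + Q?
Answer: 24600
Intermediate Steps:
H(k) = k*(1 + k)
Q = -4950 (Q = (-10*(1 - 10) - 35)*(-90) = (-10*(-9) - 35)*(-90) = (90 - 35)*(-90) = 55*(-90) = -4950)
29550 + Q = 29550 - 4950 = 24600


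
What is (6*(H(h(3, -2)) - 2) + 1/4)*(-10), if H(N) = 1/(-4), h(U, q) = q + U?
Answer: 265/2 ≈ 132.50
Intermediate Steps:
h(U, q) = U + q
H(N) = -¼
(6*(H(h(3, -2)) - 2) + 1/4)*(-10) = (6*(-¼ - 2) + 1/4)*(-10) = (6*(-9/4) + ¼)*(-10) = (-27/2 + ¼)*(-10) = -53/4*(-10) = 265/2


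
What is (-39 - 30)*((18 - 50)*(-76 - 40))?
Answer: -256128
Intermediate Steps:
(-39 - 30)*((18 - 50)*(-76 - 40)) = -(-2208)*(-116) = -69*3712 = -256128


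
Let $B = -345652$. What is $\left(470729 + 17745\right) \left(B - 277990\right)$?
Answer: $-304632902308$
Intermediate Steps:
$\left(470729 + 17745\right) \left(B - 277990\right) = \left(470729 + 17745\right) \left(-345652 - 277990\right) = 488474 \left(-623642\right) = -304632902308$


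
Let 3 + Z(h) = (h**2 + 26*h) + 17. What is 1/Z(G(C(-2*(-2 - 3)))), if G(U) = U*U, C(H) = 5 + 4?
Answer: 1/8681 ≈ 0.00011519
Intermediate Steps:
C(H) = 9
G(U) = U**2
Z(h) = 14 + h**2 + 26*h (Z(h) = -3 + ((h**2 + 26*h) + 17) = -3 + (17 + h**2 + 26*h) = 14 + h**2 + 26*h)
1/Z(G(C(-2*(-2 - 3)))) = 1/(14 + (9**2)**2 + 26*9**2) = 1/(14 + 81**2 + 26*81) = 1/(14 + 6561 + 2106) = 1/8681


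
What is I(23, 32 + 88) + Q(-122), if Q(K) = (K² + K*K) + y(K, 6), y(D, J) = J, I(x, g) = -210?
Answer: 29564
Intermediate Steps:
Q(K) = 6 + 2*K² (Q(K) = (K² + K*K) + 6 = (K² + K²) + 6 = 2*K² + 6 = 6 + 2*K²)
I(23, 32 + 88) + Q(-122) = -210 + (6 + 2*(-122)²) = -210 + (6 + 2*14884) = -210 + (6 + 29768) = -210 + 29774 = 29564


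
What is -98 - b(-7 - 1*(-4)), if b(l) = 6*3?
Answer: -116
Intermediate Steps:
b(l) = 18
-98 - b(-7 - 1*(-4)) = -98 - 1*18 = -98 - 18 = -116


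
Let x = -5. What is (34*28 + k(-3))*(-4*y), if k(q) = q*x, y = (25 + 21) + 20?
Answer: -255288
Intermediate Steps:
y = 66 (y = 46 + 20 = 66)
k(q) = -5*q (k(q) = q*(-5) = -5*q)
(34*28 + k(-3))*(-4*y) = (34*28 - 5*(-3))*(-4*66) = (952 + 15)*(-1*264) = 967*(-264) = -255288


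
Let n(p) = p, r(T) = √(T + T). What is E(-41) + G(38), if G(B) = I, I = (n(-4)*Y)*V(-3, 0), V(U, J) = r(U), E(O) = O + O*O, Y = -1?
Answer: 1640 + 4*I*√6 ≈ 1640.0 + 9.798*I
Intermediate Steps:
r(T) = √2*√T (r(T) = √(2*T) = √2*√T)
E(O) = O + O²
V(U, J) = √2*√U
I = 4*I*√6 (I = (-4*(-1))*(√2*√(-3)) = 4*(√2*(I*√3)) = 4*(I*√6) = 4*I*√6 ≈ 9.798*I)
G(B) = 4*I*√6
E(-41) + G(38) = -41*(1 - 41) + 4*I*√6 = -41*(-40) + 4*I*√6 = 1640 + 4*I*√6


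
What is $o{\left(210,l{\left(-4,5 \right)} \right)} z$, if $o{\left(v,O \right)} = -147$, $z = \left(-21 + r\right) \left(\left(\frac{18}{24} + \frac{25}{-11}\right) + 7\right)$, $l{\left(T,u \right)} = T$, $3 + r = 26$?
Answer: $- \frac{35427}{22} \approx -1610.3$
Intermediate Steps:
$r = 23$ ($r = -3 + 26 = 23$)
$z = \frac{241}{22}$ ($z = \left(-21 + 23\right) \left(\left(\frac{18}{24} + \frac{25}{-11}\right) + 7\right) = 2 \left(\left(18 \cdot \frac{1}{24} + 25 \left(- \frac{1}{11}\right)\right) + 7\right) = 2 \left(\left(\frac{3}{4} - \frac{25}{11}\right) + 7\right) = 2 \left(- \frac{67}{44} + 7\right) = 2 \cdot \frac{241}{44} = \frac{241}{22} \approx 10.955$)
$o{\left(210,l{\left(-4,5 \right)} \right)} z = \left(-147\right) \frac{241}{22} = - \frac{35427}{22}$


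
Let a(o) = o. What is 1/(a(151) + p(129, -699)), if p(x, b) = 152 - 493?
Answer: -1/190 ≈ -0.0052632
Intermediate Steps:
p(x, b) = -341
1/(a(151) + p(129, -699)) = 1/(151 - 341) = 1/(-190) = -1/190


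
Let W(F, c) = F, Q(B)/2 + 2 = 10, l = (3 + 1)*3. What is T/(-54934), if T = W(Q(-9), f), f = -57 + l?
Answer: -8/27467 ≈ -0.00029126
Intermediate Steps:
l = 12 (l = 4*3 = 12)
f = -45 (f = -57 + 12 = -45)
Q(B) = 16 (Q(B) = -4 + 2*10 = -4 + 20 = 16)
T = 16
T/(-54934) = 16/(-54934) = 16*(-1/54934) = -8/27467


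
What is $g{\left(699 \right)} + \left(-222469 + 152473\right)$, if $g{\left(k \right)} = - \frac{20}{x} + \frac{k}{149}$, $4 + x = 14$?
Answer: $- \frac{10429003}{149} \approx -69993.0$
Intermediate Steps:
$x = 10$ ($x = -4 + 14 = 10$)
$g{\left(k \right)} = -2 + \frac{k}{149}$ ($g{\left(k \right)} = - \frac{20}{10} + \frac{k}{149} = \left(-20\right) \frac{1}{10} + k \frac{1}{149} = -2 + \frac{k}{149}$)
$g{\left(699 \right)} + \left(-222469 + 152473\right) = \left(-2 + \frac{1}{149} \cdot 699\right) + \left(-222469 + 152473\right) = \left(-2 + \frac{699}{149}\right) - 69996 = \frac{401}{149} - 69996 = - \frac{10429003}{149}$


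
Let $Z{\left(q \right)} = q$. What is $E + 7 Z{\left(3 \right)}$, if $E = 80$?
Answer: $101$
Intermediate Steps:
$E + 7 Z{\left(3 \right)} = 80 + 7 \cdot 3 = 80 + 21 = 101$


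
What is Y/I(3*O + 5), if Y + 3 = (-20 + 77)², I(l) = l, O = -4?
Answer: -3246/7 ≈ -463.71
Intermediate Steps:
Y = 3246 (Y = -3 + (-20 + 77)² = -3 + 57² = -3 + 3249 = 3246)
Y/I(3*O + 5) = 3246/(3*(-4) + 5) = 3246/(-12 + 5) = 3246/(-7) = 3246*(-⅐) = -3246/7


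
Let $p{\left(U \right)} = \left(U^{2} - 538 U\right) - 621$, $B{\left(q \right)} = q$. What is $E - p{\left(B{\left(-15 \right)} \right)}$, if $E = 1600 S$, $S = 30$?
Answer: $40326$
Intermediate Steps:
$p{\left(U \right)} = -621 + U^{2} - 538 U$
$E = 48000$ ($E = 1600 \cdot 30 = 48000$)
$E - p{\left(B{\left(-15 \right)} \right)} = 48000 - \left(-621 + \left(-15\right)^{2} - -8070\right) = 48000 - \left(-621 + 225 + 8070\right) = 48000 - 7674 = 40326$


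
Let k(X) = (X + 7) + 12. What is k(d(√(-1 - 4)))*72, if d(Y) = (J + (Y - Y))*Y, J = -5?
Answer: 1368 - 360*I*√5 ≈ 1368.0 - 804.98*I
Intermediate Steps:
d(Y) = -5*Y (d(Y) = (-5 + (Y - Y))*Y = (-5 + 0)*Y = -5*Y)
k(X) = 19 + X (k(X) = (7 + X) + 12 = 19 + X)
k(d(√(-1 - 4)))*72 = (19 - 5*√(-1 - 4))*72 = (19 - 5*I*√5)*72 = 1368 - 360*I*√5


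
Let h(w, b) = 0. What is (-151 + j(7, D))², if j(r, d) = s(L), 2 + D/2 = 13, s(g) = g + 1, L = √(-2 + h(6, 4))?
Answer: (150 - I*√2)² ≈ 22498.0 - 424.3*I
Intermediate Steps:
L = I*√2 (L = √(-2 + 0) = √(-2) = I*√2 ≈ 1.4142*I)
s(g) = 1 + g
D = 22 (D = -4 + 2*13 = -4 + 26 = 22)
j(r, d) = 1 + I*√2
(-151 + j(7, D))² = (-151 + (1 + I*√2))² = (-150 + I*√2)²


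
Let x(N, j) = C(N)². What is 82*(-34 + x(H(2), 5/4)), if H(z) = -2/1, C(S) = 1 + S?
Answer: -2706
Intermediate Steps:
H(z) = -2 (H(z) = -2*1 = -2)
x(N, j) = (1 + N)²
82*(-34 + x(H(2), 5/4)) = 82*(-34 + (1 - 2)²) = 82*(-34 + (-1)²) = 82*(-34 + 1) = 82*(-33) = -2706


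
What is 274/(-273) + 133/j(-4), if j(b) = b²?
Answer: 31925/4368 ≈ 7.3088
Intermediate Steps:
274/(-273) + 133/j(-4) = 274/(-273) + 133/((-4)²) = 274*(-1/273) + 133/16 = -274/273 + 133*(1/16) = -274/273 + 133/16 = 31925/4368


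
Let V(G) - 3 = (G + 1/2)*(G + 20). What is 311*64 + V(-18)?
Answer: 19872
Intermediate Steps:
V(G) = 3 + (½ + G)*(20 + G) (V(G) = 3 + (G + 1/2)*(G + 20) = 3 + (G + ½)*(20 + G) = 3 + (½ + G)*(20 + G))
311*64 + V(-18) = 311*64 + (13 + (-18)² + (41/2)*(-18)) = 19904 + (13 + 324 - 369) = 19904 - 32 = 19872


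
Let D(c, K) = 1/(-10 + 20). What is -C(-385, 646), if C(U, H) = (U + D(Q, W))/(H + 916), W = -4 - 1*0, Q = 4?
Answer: 3849/15620 ≈ 0.24641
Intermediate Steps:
W = -4 (W = -4 + 0 = -4)
D(c, K) = ⅒ (D(c, K) = 1/10 = ⅒)
C(U, H) = (⅒ + U)/(916 + H) (C(U, H) = (U + ⅒)/(H + 916) = (⅒ + U)/(916 + H))
-C(-385, 646) = -(⅒ - 385)/(916 + 646) = -(-3849)/(1562*10) = -1*(-3849/15620) = 3849/15620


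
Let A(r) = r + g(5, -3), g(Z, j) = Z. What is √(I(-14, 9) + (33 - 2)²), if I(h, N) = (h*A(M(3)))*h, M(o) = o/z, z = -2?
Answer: 3*√183 ≈ 40.583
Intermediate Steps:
M(o) = -o/2 (M(o) = o/(-2) = o*(-½) = -o/2)
A(r) = 5 + r (A(r) = r + 5 = 5 + r)
I(h, N) = 7*h²/2 (I(h, N) = (h*(5 - ½*3))*h = (h*(5 - 3/2))*h = (h*(7/2))*h = (7*h/2)*h = 7*h²/2)
√(I(-14, 9) + (33 - 2)²) = √((7/2)*(-14)² + (33 - 2)²) = √((7/2)*196 + 31²) = √(686 + 961) = √1647 = 3*√183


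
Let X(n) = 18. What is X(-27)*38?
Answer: 684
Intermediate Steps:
X(-27)*38 = 18*38 = 684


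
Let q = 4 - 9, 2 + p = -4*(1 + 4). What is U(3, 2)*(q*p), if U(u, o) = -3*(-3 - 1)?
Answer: 1320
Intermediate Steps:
U(u, o) = 12 (U(u, o) = -3*(-4) = 12)
p = -22 (p = -2 - 4*(1 + 4) = -2 - 4*5 = -2 - 20 = -22)
q = -5
U(3, 2)*(q*p) = 12*(-5*(-22)) = 12*110 = 1320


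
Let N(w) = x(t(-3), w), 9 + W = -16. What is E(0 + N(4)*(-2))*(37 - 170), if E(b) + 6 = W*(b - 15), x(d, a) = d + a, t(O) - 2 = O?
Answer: -69027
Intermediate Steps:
W = -25 (W = -9 - 16 = -25)
t(O) = 2 + O
x(d, a) = a + d
N(w) = -1 + w (N(w) = w + (2 - 3) = w - 1 = -1 + w)
E(b) = 369 - 25*b (E(b) = -6 - 25*(b - 15) = -6 - 25*(-15 + b) = -6 + (375 - 25*b) = 369 - 25*b)
E(0 + N(4)*(-2))*(37 - 170) = (369 - 25*(0 + (-1 + 4)*(-2)))*(37 - 170) = (369 - 25*(0 + 3*(-2)))*(-133) = (369 - 25*(0 - 6))*(-133) = (369 - 25*(-6))*(-133) = (369 + 150)*(-133) = 519*(-133) = -69027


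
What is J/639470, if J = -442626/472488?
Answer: -73771/50356983560 ≈ -1.4650e-6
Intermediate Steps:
J = -73771/78748 (J = -442626*1/472488 = -73771/78748 ≈ -0.93680)
J/639470 = -73771/78748/639470 = -73771/78748*1/639470 = -73771/50356983560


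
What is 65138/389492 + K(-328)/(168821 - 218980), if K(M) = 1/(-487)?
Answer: 795577260123/4757144867018 ≈ 0.16724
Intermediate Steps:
K(M) = -1/487
65138/389492 + K(-328)/(168821 - 218980) = 65138/389492 - 1/(487*(168821 - 218980)) = 65138*(1/389492) - 1/487/(-50159) = 32569/194746 - 1/487*(-1/50159) = 32569/194746 + 1/24427433 = 795577260123/4757144867018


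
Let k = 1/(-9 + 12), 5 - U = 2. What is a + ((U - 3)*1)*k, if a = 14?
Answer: 14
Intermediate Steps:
U = 3 (U = 5 - 1*2 = 5 - 2 = 3)
k = ⅓ (k = 1/3 = ⅓ ≈ 0.33333)
a + ((U - 3)*1)*k = 14 + ((3 - 3)*1)*(⅓) = 14 + (0*1)*(⅓) = 14 + 0*(⅓) = 14 + 0 = 14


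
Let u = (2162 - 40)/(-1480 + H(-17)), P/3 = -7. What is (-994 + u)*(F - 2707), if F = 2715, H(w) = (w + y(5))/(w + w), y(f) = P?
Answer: -200209824/25141 ≈ -7963.5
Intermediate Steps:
P = -21 (P = 3*(-7) = -21)
y(f) = -21
H(w) = (-21 + w)/(2*w) (H(w) = (w - 21)/(w + w) = (-21 + w)/((2*w)) = (-21 + w)*(1/(2*w)) = (-21 + w)/(2*w))
u = -36074/25141 (u = (2162 - 40)/(-1480 + (½)*(-21 - 17)/(-17)) = 2122/(-1480 + (½)*(-1/17)*(-38)) = 2122/(-1480 + 19/17) = 2122/(-25141/17) = 2122*(-17/25141) = -36074/25141 ≈ -1.4349)
(-994 + u)*(F - 2707) = (-994 - 36074/25141)*(2715 - 2707) = -25026228/25141*8 = -200209824/25141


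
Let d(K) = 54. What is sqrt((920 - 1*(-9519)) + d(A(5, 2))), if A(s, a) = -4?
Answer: sqrt(10493) ≈ 102.44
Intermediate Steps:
sqrt((920 - 1*(-9519)) + d(A(5, 2))) = sqrt((920 - 1*(-9519)) + 54) = sqrt((920 + 9519) + 54) = sqrt(10439 + 54) = sqrt(10493)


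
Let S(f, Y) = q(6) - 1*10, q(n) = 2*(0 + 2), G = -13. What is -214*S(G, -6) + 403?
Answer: 1687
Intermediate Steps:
q(n) = 4 (q(n) = 2*2 = 4)
S(f, Y) = -6 (S(f, Y) = 4 - 1*10 = 4 - 10 = -6)
-214*S(G, -6) + 403 = -214*(-6) + 403 = 1284 + 403 = 1687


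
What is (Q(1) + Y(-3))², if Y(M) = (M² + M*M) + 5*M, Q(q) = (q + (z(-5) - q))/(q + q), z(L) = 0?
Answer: 9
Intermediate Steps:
Q(q) = 0 (Q(q) = (q + (0 - q))/(q + q) = (q - q)/((2*q)) = 0*(1/(2*q)) = 0)
Y(M) = 2*M² + 5*M (Y(M) = (M² + M²) + 5*M = 2*M² + 5*M)
(Q(1) + Y(-3))² = (0 - 3*(5 + 2*(-3)))² = (0 - 3*(5 - 6))² = (0 - 3*(-1))² = (0 + 3)² = 3² = 9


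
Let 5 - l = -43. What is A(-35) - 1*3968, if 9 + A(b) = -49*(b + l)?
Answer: -4614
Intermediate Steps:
l = 48 (l = 5 - 1*(-43) = 5 + 43 = 48)
A(b) = -2361 - 49*b (A(b) = -9 - 49*(b + 48) = -9 - 49*(48 + b) = -9 + (-2352 - 49*b) = -2361 - 49*b)
A(-35) - 1*3968 = (-2361 - 49*(-35)) - 1*3968 = (-2361 + 1715) - 3968 = -646 - 3968 = -4614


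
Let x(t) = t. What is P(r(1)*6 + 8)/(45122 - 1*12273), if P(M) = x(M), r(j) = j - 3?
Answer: -4/32849 ≈ -0.00012177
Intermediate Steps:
r(j) = -3 + j
P(M) = M
P(r(1)*6 + 8)/(45122 - 1*12273) = ((-3 + 1)*6 + 8)/(45122 - 1*12273) = (-2*6 + 8)/(45122 - 12273) = (-12 + 8)/32849 = -4*1/32849 = -4/32849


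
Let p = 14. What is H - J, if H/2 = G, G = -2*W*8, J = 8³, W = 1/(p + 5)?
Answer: -9760/19 ≈ -513.68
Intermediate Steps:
W = 1/19 (W = 1/(14 + 5) = 1/19 ≈ 0.052632)
J = 512
G = -16/19 (G = -2*1/19*8 = -2/19*8 = -16/19 ≈ -0.84210)
H = -32/19 (H = 2*(-16/19) = -32/19 ≈ -1.6842)
H - J = -32/19 - 1*512 = -32/19 - 512 = -9760/19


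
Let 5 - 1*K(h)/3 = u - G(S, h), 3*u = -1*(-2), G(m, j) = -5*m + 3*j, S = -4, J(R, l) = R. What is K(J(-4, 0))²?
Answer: 1369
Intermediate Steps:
u = ⅔ (u = (-1*(-2))/3 = (⅓)*2 = ⅔ ≈ 0.66667)
K(h) = 73 + 9*h (K(h) = 15 - 3*(⅔ - (-5*(-4) + 3*h)) = 15 - 3*(⅔ - (20 + 3*h)) = 15 - 3*(⅔ + (-20 - 3*h)) = 15 - 3*(-58/3 - 3*h) = 15 + (58 + 9*h) = 73 + 9*h)
K(J(-4, 0))² = (73 + 9*(-4))² = (73 - 36)² = 37² = 1369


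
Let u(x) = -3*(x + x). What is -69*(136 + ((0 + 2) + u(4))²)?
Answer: -42780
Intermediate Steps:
u(x) = -6*x
-69*(136 + ((0 + 2) + u(4))²) = -69*(136 + ((0 + 2) - 6*4)²) = -69*(136 + (2 - 24)²) = -69*(136 + (-22)²) = -69*(136 + 484) = -69*620 = -42780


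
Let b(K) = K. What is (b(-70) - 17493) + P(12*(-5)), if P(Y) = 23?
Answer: -17540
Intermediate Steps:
(b(-70) - 17493) + P(12*(-5)) = (-70 - 17493) + 23 = -17563 + 23 = -17540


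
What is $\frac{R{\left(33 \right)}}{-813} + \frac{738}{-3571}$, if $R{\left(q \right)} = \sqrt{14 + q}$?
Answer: $- \frac{738}{3571} - \frac{\sqrt{47}}{813} \approx -0.2151$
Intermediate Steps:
$\frac{R{\left(33 \right)}}{-813} + \frac{738}{-3571} = \frac{\sqrt{14 + 33}}{-813} + \frac{738}{-3571} = \sqrt{47} \left(- \frac{1}{813}\right) + 738 \left(- \frac{1}{3571}\right) = - \frac{\sqrt{47}}{813} - \frac{738}{3571} = - \frac{738}{3571} - \frac{\sqrt{47}}{813}$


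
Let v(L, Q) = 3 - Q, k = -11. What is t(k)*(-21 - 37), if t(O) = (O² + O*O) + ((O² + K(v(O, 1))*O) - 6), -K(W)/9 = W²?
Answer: -43674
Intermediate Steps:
K(W) = -9*W²
t(O) = -6 - 36*O + 3*O² (t(O) = (O² + O*O) + ((O² + (-9*(3 - 1*1)²)*O) - 6) = (O² + O²) + ((O² + (-9*(3 - 1)²)*O) - 6) = 2*O² + ((O² + (-9*2²)*O) - 6) = 2*O² + ((O² + (-9*4)*O) - 6) = 2*O² + ((O² - 36*O) - 6) = 2*O² + (-6 + O² - 36*O) = -6 - 36*O + 3*O²)
t(k)*(-21 - 37) = (-6 - 36*(-11) + 3*(-11)²)*(-21 - 37) = (-6 + 396 + 3*121)*(-58) = (-6 + 396 + 363)*(-58) = 753*(-58) = -43674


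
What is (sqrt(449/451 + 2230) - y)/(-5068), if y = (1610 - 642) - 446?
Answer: 261/2534 - sqrt(453786729)/2285668 ≈ 0.093679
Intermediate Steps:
y = 522 (y = 968 - 446 = 522)
(sqrt(449/451 + 2230) - y)/(-5068) = (sqrt(449/451 + 2230) - 1*522)/(-5068) = (sqrt(449*(1/451) + 2230) - 522)*(-1/5068) = (sqrt(449/451 + 2230) - 522)*(-1/5068) = (sqrt(1006179/451) - 522)*(-1/5068) = (sqrt(453786729)/451 - 522)*(-1/5068) = (-522 + sqrt(453786729)/451)*(-1/5068) = 261/2534 - sqrt(453786729)/2285668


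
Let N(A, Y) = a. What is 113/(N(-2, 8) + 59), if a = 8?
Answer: 113/67 ≈ 1.6866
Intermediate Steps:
N(A, Y) = 8
113/(N(-2, 8) + 59) = 113/(8 + 59) = 113/67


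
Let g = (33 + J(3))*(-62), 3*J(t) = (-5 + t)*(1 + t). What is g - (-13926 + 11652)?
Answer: 1180/3 ≈ 393.33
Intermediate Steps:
J(t) = (1 + t)*(-5 + t)/3 (J(t) = ((-5 + t)*(1 + t))/3 = ((1 + t)*(-5 + t))/3 = (1 + t)*(-5 + t)/3)
g = -5642/3 (g = (33 + (-5/3 - 4/3*3 + (1/3)*3**2))*(-62) = (33 + (-5/3 - 4 + (1/3)*9))*(-62) = (33 + (-5/3 - 4 + 3))*(-62) = (33 - 8/3)*(-62) = (91/3)*(-62) = -5642/3 ≈ -1880.7)
g - (-13926 + 11652) = -5642/3 - (-13926 + 11652) = -5642/3 - 1*(-2274) = -5642/3 + 2274 = 1180/3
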